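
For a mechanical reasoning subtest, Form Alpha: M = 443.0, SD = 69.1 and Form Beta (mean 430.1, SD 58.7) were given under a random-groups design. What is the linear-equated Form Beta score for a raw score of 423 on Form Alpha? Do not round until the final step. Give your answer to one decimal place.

Linear equating: y = (SD_Y/SD_X)(x − M_X) + M_Y
y = (58.7/69.1)(423 − 443.0) + 430.1
y = 0.849493 × -20.0 + 430.1 = -16.9899 + 430.1 = 413.1

413.1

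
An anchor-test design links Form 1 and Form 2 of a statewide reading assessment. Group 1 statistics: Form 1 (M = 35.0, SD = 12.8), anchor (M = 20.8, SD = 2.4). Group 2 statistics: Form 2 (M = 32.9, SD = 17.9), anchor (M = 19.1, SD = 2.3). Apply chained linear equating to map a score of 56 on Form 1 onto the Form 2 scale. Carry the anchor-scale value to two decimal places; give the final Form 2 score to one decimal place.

Form 1 → anchor (Group 1): v = (2.4/12.8)(56 − 35.0) + 20.8 = 24.74
anchor → Form 2 (Group 2): y = (17.9/2.3)(24.74 − 19.1) + 32.9 = 76.8

76.8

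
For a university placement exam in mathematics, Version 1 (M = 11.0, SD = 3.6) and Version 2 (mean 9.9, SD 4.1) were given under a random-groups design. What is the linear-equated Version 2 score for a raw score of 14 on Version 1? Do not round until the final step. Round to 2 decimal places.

13.32

Linear equating: y = (SD_Y/SD_X)(x − M_X) + M_Y
y = (4.1/3.6)(14 − 11.0) + 9.9
y = 1.138889 × 3.0 + 9.9 = 3.4167 + 9.9 = 13.32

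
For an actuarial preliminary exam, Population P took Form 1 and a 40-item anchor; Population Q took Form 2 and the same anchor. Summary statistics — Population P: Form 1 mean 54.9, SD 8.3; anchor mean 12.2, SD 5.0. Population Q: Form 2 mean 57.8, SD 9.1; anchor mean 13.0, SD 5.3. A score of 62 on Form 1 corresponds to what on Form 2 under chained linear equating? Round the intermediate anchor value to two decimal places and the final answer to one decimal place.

Form 1 → anchor (Population P): v = (5.0/8.3)(62 − 54.9) + 12.2 = 16.48
anchor → Form 2 (Population Q): y = (9.1/5.3)(16.48 − 13.0) + 57.8 = 63.8

63.8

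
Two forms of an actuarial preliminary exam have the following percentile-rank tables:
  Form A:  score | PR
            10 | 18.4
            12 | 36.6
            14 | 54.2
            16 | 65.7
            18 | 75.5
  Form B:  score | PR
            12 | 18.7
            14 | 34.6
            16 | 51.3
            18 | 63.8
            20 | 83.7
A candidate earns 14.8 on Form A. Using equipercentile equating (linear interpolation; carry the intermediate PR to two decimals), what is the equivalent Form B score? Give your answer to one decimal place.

17.2

PR of 14.8 on Form A: 54.2 + (14.8 − 14)/(16 − 14) × (65.7 − 54.2) = 58.80
On Form B, PR 58.80 falls between score 16 (PR 51.3) and 18 (PR 63.8).
Interpolate: 16 + (58.80 − 51.3)/(63.8 − 51.3) × (18 − 16) = 17.2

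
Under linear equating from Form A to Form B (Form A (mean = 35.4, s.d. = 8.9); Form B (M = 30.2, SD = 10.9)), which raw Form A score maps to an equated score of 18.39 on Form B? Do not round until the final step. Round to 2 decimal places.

Invert y = (SD_Y/SD_X)(x − M_X) + M_Y:
x = (SD_X/SD_Y)(y − M_Y) + M_X = (8.9/10.9)(18.39 − 30.2) + 35.4
x = 0.816514 × -11.810 + 35.4 = 25.76

25.76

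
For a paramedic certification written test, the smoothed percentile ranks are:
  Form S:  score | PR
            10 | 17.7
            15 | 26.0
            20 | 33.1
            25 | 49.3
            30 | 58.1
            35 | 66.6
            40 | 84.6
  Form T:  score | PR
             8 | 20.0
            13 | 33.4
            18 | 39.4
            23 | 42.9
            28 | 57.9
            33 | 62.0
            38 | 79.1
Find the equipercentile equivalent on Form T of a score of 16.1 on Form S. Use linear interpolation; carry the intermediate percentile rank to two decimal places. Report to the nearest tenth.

10.8

PR of 16.1 on Form S: 26.0 + (16.1 − 15)/(20 − 15) × (33.1 − 26.0) = 27.56
On Form T, PR 27.56 falls between score 8 (PR 20.0) and 13 (PR 33.4).
Interpolate: 8 + (27.56 − 20.0)/(33.4 − 20.0) × (13 − 8) = 10.8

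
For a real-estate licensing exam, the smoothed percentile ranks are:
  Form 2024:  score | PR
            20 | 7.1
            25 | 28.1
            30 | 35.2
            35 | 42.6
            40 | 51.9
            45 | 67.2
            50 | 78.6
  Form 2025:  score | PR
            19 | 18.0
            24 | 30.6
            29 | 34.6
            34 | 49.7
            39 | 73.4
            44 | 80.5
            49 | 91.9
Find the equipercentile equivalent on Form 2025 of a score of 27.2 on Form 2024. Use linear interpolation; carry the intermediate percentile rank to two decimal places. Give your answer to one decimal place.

PR of 27.2 on Form 2024: 28.1 + (27.2 − 25)/(30 − 25) × (35.2 − 28.1) = 31.22
On Form 2025, PR 31.22 falls between score 24 (PR 30.6) and 29 (PR 34.6).
Interpolate: 24 + (31.22 − 30.6)/(34.6 − 30.6) × (29 − 24) = 24.8

24.8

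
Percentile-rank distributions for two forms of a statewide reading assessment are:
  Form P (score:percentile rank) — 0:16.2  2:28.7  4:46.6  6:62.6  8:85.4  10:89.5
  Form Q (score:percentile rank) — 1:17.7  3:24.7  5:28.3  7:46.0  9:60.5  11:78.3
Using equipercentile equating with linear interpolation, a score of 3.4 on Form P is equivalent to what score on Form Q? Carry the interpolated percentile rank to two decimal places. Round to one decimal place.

6.5

PR of 3.4 on Form P: 28.7 + (3.4 − 2)/(4 − 2) × (46.6 − 28.7) = 41.23
On Form Q, PR 41.23 falls between score 5 (PR 28.3) and 7 (PR 46.0).
Interpolate: 5 + (41.23 − 28.3)/(46.0 − 28.3) × (7 − 5) = 6.5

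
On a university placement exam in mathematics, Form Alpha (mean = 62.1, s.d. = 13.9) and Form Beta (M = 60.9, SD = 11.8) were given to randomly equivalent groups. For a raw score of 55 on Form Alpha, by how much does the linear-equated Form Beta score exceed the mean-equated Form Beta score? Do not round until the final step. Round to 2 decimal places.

Mean-equated: 55 + (60.9 − 62.1) = 53.80
Linear-equated: (11.8/13.9)(55 − 62.1) + 60.9 = 54.873
Difference = 54.873 − 53.80 = 1.07

1.07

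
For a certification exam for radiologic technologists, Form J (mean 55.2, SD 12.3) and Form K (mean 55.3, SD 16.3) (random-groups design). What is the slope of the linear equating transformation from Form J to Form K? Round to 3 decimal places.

1.325

A = SD_Y / SD_X = 16.3 / 12.3 = 1.325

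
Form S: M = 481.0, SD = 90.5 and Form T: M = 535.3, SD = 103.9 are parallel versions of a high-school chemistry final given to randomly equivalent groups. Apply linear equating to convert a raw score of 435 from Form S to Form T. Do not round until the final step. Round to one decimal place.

482.5

Linear equating: y = (SD_Y/SD_X)(x − M_X) + M_Y
y = (103.9/90.5)(435 − 481.0) + 535.3
y = 1.148066 × -46.0 + 535.3 = -52.8110 + 535.3 = 482.5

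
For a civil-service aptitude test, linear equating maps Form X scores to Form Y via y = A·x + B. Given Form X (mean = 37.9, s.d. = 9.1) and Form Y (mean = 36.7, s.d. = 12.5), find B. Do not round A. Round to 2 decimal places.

A = SD_Y / SD_X = 12.5 / 9.1 = 1.373626
B = M_Y − A·M_X = 36.7 − 1.373626 × 37.9 = -15.36

-15.36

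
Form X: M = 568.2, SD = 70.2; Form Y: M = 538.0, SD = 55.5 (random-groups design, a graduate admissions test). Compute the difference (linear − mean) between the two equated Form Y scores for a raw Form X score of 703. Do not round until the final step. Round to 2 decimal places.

-28.23

Mean-equated: 703 + (538.0 − 568.2) = 672.80
Linear-equated: (55.5/70.2)(703 − 568.2) + 538.0 = 644.573
Difference = 644.573 − 672.80 = -28.23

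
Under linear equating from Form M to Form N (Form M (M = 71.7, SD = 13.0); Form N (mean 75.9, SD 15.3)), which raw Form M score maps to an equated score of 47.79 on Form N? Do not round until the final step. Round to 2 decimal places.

47.82

Invert y = (SD_Y/SD_X)(x − M_X) + M_Y:
x = (SD_X/SD_Y)(y − M_Y) + M_X = (13.0/15.3)(47.79 − 75.9) + 71.7
x = 0.849673 × -28.110 + 71.7 = 47.82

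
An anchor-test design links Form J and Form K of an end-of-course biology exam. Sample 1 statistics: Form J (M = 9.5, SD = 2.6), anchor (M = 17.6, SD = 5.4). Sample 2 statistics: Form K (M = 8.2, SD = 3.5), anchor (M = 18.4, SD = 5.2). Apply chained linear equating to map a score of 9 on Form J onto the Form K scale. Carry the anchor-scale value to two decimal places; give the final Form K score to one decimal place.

7.0

Form J → anchor (Sample 1): v = (5.4/2.6)(9 − 9.5) + 17.6 = 16.56
anchor → Form K (Sample 2): y = (3.5/5.2)(16.56 − 18.4) + 8.2 = 7.0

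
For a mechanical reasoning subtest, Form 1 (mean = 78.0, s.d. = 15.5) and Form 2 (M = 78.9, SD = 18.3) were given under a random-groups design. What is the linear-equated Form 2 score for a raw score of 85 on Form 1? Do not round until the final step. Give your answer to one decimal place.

87.2

Linear equating: y = (SD_Y/SD_X)(x − M_X) + M_Y
y = (18.3/15.5)(85 − 78.0) + 78.9
y = 1.180645 × 7.0 + 78.9 = 8.2645 + 78.9 = 87.2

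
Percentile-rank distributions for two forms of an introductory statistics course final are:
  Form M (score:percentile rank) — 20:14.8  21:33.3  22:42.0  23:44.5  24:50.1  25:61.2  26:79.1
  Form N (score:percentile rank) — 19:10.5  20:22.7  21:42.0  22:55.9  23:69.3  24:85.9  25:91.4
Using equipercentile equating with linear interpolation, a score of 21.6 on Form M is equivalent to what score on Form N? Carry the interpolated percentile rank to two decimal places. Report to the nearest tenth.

PR of 21.6 on Form M: 33.3 + (21.6 − 21)/(22 − 21) × (42.0 − 33.3) = 38.52
On Form N, PR 38.52 falls between score 20 (PR 22.7) and 21 (PR 42.0).
Interpolate: 20 + (38.52 − 22.7)/(42.0 − 22.7) × (21 − 20) = 20.8

20.8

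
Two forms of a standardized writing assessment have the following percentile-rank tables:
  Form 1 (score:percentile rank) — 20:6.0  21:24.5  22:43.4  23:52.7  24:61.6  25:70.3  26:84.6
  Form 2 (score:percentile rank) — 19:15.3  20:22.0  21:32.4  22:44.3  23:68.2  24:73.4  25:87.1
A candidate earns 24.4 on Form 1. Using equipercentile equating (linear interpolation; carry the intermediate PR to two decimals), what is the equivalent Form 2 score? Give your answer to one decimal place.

22.9

PR of 24.4 on Form 1: 61.6 + (24.4 − 24)/(25 − 24) × (70.3 − 61.6) = 65.08
On Form 2, PR 65.08 falls between score 22 (PR 44.3) and 23 (PR 68.2).
Interpolate: 22 + (65.08 − 44.3)/(68.2 − 44.3) × (23 − 22) = 22.9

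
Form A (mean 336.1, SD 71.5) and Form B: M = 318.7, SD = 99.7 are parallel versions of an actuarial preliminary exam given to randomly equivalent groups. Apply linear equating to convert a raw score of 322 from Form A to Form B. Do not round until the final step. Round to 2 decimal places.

Linear equating: y = (SD_Y/SD_X)(x − M_X) + M_Y
y = (99.7/71.5)(322 − 336.1) + 318.7
y = 1.394406 × -14.1 + 318.7 = -19.6611 + 318.7 = 299.04

299.04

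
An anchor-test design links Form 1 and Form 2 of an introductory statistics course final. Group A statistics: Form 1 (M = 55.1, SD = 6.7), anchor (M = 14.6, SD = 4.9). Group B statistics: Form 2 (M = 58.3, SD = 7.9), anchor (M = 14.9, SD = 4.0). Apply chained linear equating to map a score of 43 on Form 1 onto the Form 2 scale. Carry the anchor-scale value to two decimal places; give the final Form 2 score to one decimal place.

Form 1 → anchor (Group A): v = (4.9/6.7)(43 − 55.1) + 14.6 = 5.75
anchor → Form 2 (Group B): y = (7.9/4.0)(5.75 − 14.9) + 58.3 = 40.2

40.2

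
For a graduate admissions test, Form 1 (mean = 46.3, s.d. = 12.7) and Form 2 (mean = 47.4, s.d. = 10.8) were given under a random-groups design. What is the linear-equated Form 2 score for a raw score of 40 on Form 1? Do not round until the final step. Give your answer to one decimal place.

42.0

Linear equating: y = (SD_Y/SD_X)(x − M_X) + M_Y
y = (10.8/12.7)(40 − 46.3) + 47.4
y = 0.850394 × -6.3 + 47.4 = -5.3575 + 47.4 = 42.0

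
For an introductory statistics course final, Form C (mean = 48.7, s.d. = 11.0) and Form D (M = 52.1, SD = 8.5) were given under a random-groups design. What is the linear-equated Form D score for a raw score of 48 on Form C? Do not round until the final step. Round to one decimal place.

Linear equating: y = (SD_Y/SD_X)(x − M_X) + M_Y
y = (8.5/11.0)(48 − 48.7) + 52.1
y = 0.772727 × -0.7 + 52.1 = -0.5409 + 52.1 = 51.6

51.6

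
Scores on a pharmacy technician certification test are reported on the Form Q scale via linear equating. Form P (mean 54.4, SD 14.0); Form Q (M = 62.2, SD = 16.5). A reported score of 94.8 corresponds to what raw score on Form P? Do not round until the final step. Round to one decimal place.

82.1

Invert y = (SD_Y/SD_X)(x − M_X) + M_Y:
x = (SD_X/SD_Y)(y − M_Y) + M_X = (14.0/16.5)(94.8 − 62.2) + 54.4
x = 0.848485 × 32.600 + 54.4 = 82.1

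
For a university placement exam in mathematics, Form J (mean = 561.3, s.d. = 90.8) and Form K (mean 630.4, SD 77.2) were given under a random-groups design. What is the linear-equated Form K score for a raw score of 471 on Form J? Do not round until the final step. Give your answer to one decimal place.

Linear equating: y = (SD_Y/SD_X)(x − M_X) + M_Y
y = (77.2/90.8)(471 − 561.3) + 630.4
y = 0.850220 × -90.3 + 630.4 = -76.7749 + 630.4 = 553.6

553.6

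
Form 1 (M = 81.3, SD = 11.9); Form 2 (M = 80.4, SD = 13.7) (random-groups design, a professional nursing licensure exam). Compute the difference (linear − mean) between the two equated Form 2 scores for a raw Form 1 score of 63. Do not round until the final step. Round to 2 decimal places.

-2.77

Mean-equated: 63 + (80.4 − 81.3) = 62.10
Linear-equated: (13.7/11.9)(63 − 81.3) + 80.4 = 59.332
Difference = 59.332 − 62.10 = -2.77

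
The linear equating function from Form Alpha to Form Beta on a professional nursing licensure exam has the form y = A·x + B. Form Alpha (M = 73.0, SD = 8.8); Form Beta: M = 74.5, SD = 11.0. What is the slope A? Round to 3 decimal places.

A = SD_Y / SD_X = 11.0 / 8.8 = 1.250

1.250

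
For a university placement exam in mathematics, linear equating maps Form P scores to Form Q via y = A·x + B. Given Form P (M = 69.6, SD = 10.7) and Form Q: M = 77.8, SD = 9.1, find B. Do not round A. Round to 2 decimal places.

18.61

A = SD_Y / SD_X = 9.1 / 10.7 = 0.850467
B = M_Y − A·M_X = 77.8 − 0.850467 × 69.6 = 18.61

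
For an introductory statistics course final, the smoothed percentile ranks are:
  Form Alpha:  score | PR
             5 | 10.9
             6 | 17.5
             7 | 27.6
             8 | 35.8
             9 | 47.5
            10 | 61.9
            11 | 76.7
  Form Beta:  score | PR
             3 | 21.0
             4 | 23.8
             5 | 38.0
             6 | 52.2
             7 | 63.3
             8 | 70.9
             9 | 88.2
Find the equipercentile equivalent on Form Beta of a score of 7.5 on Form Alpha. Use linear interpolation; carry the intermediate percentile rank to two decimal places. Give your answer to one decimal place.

4.6

PR of 7.5 on Form Alpha: 27.6 + (7.5 − 7)/(8 − 7) × (35.8 − 27.6) = 31.70
On Form Beta, PR 31.70 falls between score 4 (PR 23.8) and 5 (PR 38.0).
Interpolate: 4 + (31.70 − 23.8)/(38.0 − 23.8) × (5 − 4) = 4.6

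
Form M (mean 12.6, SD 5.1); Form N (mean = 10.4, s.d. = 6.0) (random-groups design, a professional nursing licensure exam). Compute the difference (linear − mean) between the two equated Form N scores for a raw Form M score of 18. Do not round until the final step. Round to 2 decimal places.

Mean-equated: 18 + (10.4 − 12.6) = 15.80
Linear-equated: (6.0/5.1)(18 − 12.6) + 10.4 = 16.753
Difference = 16.753 − 15.80 = 0.95

0.95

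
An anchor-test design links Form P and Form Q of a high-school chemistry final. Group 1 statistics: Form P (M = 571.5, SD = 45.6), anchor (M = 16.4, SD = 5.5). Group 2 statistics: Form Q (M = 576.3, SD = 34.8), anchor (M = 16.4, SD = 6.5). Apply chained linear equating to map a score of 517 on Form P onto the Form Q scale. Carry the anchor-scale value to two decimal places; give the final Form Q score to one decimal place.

Form P → anchor (Group 1): v = (5.5/45.6)(517 − 571.5) + 16.4 = 9.83
anchor → Form Q (Group 2): y = (34.8/6.5)(9.83 − 16.4) + 576.3 = 541.1

541.1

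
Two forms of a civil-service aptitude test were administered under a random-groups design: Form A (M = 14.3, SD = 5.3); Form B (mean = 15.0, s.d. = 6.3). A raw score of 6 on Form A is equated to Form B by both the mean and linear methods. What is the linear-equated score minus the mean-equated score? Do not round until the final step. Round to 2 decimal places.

-1.57

Mean-equated: 6 + (15.0 − 14.3) = 6.70
Linear-equated: (6.3/5.3)(6 − 14.3) + 15.0 = 5.134
Difference = 5.134 − 6.70 = -1.57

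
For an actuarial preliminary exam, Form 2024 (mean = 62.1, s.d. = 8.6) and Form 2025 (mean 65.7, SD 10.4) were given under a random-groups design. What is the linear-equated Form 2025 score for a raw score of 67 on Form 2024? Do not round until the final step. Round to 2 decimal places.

Linear equating: y = (SD_Y/SD_X)(x − M_X) + M_Y
y = (10.4/8.6)(67 − 62.1) + 65.7
y = 1.209302 × 4.9 + 65.7 = 5.9256 + 65.7 = 71.63

71.63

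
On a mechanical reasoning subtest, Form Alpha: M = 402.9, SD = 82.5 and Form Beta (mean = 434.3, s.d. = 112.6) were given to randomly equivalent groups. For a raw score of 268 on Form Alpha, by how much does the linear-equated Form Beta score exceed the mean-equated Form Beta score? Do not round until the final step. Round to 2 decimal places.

Mean-equated: 268 + (434.3 − 402.9) = 299.40
Linear-equated: (112.6/82.5)(268 − 402.9) + 434.3 = 250.182
Difference = 250.182 − 299.40 = -49.22

-49.22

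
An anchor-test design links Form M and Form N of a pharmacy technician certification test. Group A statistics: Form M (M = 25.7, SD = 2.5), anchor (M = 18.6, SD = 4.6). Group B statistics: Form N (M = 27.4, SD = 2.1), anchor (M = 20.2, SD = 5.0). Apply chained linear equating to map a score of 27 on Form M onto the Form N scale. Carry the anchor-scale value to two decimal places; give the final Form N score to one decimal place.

Form M → anchor (Group A): v = (4.6/2.5)(27 − 25.7) + 18.6 = 20.99
anchor → Form N (Group B): y = (2.1/5.0)(20.99 − 20.2) + 27.4 = 27.7

27.7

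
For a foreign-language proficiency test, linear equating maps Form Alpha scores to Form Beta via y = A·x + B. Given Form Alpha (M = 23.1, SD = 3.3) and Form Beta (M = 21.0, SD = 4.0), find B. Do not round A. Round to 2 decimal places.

-7.00

A = SD_Y / SD_X = 4.0 / 3.3 = 1.212121
B = M_Y − A·M_X = 21.0 − 1.212121 × 23.1 = -7.00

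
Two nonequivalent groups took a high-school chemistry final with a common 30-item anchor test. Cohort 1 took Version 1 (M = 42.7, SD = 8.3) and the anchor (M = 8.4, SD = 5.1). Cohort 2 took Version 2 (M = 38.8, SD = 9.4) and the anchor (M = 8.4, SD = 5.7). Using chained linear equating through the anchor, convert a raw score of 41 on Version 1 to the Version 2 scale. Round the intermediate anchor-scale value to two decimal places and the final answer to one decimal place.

Version 1 → anchor (Cohort 1): v = (5.1/8.3)(41 − 42.7) + 8.4 = 7.36
anchor → Version 2 (Cohort 2): y = (9.4/5.7)(7.36 − 8.4) + 38.8 = 37.1

37.1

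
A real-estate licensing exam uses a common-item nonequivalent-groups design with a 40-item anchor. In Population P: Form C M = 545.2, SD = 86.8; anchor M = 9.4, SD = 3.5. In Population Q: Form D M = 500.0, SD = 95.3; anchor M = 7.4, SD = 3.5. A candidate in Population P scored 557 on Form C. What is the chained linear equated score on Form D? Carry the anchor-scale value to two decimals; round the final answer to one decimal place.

567.5

Form C → anchor (Population P): v = (3.5/86.8)(557 − 545.2) + 9.4 = 9.88
anchor → Form D (Population Q): y = (95.3/3.5)(9.88 − 7.4) + 500.0 = 567.5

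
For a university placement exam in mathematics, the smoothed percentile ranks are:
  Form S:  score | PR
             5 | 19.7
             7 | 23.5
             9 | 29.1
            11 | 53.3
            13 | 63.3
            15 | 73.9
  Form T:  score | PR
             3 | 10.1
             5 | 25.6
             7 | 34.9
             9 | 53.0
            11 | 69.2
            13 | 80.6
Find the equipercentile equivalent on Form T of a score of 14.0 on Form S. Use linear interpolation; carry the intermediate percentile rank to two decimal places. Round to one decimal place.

PR of 14.0 on Form S: 63.3 + (14.0 − 13)/(15 − 13) × (73.9 − 63.3) = 68.60
On Form T, PR 68.60 falls between score 9 (PR 53.0) and 11 (PR 69.2).
Interpolate: 9 + (68.60 − 53.0)/(69.2 − 53.0) × (11 − 9) = 10.9

10.9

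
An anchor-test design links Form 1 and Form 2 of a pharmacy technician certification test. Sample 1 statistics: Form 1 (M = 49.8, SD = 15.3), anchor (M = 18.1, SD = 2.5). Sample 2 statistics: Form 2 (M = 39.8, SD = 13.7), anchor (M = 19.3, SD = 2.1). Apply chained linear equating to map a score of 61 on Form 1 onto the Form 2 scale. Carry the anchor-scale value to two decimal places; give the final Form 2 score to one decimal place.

Form 1 → anchor (Sample 1): v = (2.5/15.3)(61 − 49.8) + 18.1 = 19.93
anchor → Form 2 (Sample 2): y = (13.7/2.1)(19.93 − 19.3) + 39.8 = 43.9

43.9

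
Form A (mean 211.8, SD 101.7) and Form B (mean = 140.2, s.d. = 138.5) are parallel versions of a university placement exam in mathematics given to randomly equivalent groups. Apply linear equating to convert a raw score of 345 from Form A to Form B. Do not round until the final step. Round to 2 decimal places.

Linear equating: y = (SD_Y/SD_X)(x − M_X) + M_Y
y = (138.5/101.7)(345 − 211.8) + 140.2
y = 1.361849 × 133.2 + 140.2 = 181.3982 + 140.2 = 321.60

321.60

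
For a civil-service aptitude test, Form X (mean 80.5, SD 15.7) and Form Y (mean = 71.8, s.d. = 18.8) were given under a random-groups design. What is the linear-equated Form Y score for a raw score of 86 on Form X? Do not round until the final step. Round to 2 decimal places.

78.39

Linear equating: y = (SD_Y/SD_X)(x − M_X) + M_Y
y = (18.8/15.7)(86 − 80.5) + 71.8
y = 1.197452 × 5.5 + 71.8 = 6.5860 + 71.8 = 78.39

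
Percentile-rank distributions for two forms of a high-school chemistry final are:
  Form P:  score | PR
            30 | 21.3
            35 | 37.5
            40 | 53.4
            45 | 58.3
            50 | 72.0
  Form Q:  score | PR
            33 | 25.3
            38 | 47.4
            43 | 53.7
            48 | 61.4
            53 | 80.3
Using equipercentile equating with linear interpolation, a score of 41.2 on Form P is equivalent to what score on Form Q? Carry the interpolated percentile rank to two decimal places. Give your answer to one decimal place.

43.6

PR of 41.2 on Form P: 53.4 + (41.2 − 40)/(45 − 40) × (58.3 − 53.4) = 54.58
On Form Q, PR 54.58 falls between score 43 (PR 53.7) and 48 (PR 61.4).
Interpolate: 43 + (54.58 − 53.7)/(61.4 − 53.7) × (48 − 43) = 43.6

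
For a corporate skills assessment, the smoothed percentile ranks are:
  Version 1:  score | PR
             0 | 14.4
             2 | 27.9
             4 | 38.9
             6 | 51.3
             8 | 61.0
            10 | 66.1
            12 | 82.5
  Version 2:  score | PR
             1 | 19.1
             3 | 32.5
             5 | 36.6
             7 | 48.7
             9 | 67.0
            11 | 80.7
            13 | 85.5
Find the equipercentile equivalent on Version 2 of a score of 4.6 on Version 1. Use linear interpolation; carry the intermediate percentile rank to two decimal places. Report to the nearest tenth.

6.0

PR of 4.6 on Version 1: 38.9 + (4.6 − 4)/(6 − 4) × (51.3 − 38.9) = 42.62
On Version 2, PR 42.62 falls between score 5 (PR 36.6) and 7 (PR 48.7).
Interpolate: 5 + (42.62 − 36.6)/(48.7 − 36.6) × (7 − 5) = 6.0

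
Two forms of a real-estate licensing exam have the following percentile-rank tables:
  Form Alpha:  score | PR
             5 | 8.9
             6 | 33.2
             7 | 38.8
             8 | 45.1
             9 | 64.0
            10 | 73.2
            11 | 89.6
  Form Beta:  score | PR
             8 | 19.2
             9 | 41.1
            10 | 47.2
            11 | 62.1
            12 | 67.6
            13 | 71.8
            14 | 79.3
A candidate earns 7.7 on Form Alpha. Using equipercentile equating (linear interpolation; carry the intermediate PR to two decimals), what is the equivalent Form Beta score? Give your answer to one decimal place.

PR of 7.7 on Form Alpha: 38.8 + (7.7 − 7)/(8 − 7) × (45.1 − 38.8) = 43.21
On Form Beta, PR 43.21 falls between score 9 (PR 41.1) and 10 (PR 47.2).
Interpolate: 9 + (43.21 − 41.1)/(47.2 − 41.1) × (10 − 9) = 9.3

9.3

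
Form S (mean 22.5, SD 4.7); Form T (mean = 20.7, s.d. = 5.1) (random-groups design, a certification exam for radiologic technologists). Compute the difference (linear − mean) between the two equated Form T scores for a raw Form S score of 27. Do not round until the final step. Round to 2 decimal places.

Mean-equated: 27 + (20.7 − 22.5) = 25.20
Linear-equated: (5.1/4.7)(27 − 22.5) + 20.7 = 25.583
Difference = 25.583 − 25.20 = 0.38

0.38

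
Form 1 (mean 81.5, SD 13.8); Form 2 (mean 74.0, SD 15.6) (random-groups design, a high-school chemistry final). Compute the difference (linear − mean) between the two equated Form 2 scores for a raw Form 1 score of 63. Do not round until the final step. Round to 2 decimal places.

-2.41

Mean-equated: 63 + (74.0 − 81.5) = 55.50
Linear-equated: (15.6/13.8)(63 − 81.5) + 74.0 = 53.087
Difference = 53.087 − 55.50 = -2.41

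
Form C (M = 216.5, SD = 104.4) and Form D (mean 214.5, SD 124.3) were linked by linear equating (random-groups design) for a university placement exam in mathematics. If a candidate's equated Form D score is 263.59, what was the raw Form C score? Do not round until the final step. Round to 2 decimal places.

257.73

Invert y = (SD_Y/SD_X)(x − M_X) + M_Y:
x = (SD_X/SD_Y)(y − M_Y) + M_X = (104.4/124.3)(263.59 − 214.5) + 216.5
x = 0.839903 × 49.090 + 216.5 = 257.73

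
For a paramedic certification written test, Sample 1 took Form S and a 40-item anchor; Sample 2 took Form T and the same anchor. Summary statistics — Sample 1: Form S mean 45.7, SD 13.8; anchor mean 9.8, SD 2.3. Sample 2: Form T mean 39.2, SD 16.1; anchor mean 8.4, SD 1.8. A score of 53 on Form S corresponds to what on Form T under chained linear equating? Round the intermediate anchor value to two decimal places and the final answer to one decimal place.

Form S → anchor (Sample 1): v = (2.3/13.8)(53 − 45.7) + 9.8 = 11.02
anchor → Form T (Sample 2): y = (16.1/1.8)(11.02 − 8.4) + 39.2 = 62.6

62.6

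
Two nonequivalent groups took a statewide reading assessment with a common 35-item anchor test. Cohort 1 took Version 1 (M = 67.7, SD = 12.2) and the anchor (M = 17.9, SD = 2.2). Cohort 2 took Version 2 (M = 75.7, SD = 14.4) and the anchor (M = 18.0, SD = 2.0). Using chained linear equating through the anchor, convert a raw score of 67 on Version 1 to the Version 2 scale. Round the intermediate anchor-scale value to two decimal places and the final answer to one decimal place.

74.0

Version 1 → anchor (Cohort 1): v = (2.2/12.2)(67 − 67.7) + 17.9 = 17.77
anchor → Version 2 (Cohort 2): y = (14.4/2.0)(17.77 − 18.0) + 75.7 = 74.0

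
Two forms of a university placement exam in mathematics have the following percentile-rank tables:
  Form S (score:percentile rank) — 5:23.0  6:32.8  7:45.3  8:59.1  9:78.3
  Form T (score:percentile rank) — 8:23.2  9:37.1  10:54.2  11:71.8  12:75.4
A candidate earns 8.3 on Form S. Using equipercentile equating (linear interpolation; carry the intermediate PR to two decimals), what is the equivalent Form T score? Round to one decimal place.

10.6

PR of 8.3 on Form S: 59.1 + (8.3 − 8)/(9 − 8) × (78.3 − 59.1) = 64.86
On Form T, PR 64.86 falls between score 10 (PR 54.2) and 11 (PR 71.8).
Interpolate: 10 + (64.86 − 54.2)/(71.8 − 54.2) × (11 − 10) = 10.6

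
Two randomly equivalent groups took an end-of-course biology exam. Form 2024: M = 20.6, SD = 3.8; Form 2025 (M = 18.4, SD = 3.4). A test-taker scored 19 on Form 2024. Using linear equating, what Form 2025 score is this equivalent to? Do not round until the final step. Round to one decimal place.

17.0

Linear equating: y = (SD_Y/SD_X)(x − M_X) + M_Y
y = (3.4/3.8)(19 − 20.6) + 18.4
y = 0.894737 × -1.6 + 18.4 = -1.4316 + 18.4 = 17.0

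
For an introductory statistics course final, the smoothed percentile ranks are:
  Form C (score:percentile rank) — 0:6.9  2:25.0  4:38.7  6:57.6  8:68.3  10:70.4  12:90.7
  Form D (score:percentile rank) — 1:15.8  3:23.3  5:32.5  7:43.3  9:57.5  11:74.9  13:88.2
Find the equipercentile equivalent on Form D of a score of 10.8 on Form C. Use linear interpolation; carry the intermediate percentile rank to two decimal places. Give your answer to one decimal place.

11.5

PR of 10.8 on Form C: 70.4 + (10.8 − 10)/(12 − 10) × (90.7 − 70.4) = 78.52
On Form D, PR 78.52 falls between score 11 (PR 74.9) and 13 (PR 88.2).
Interpolate: 11 + (78.52 − 74.9)/(88.2 − 74.9) × (13 − 11) = 11.5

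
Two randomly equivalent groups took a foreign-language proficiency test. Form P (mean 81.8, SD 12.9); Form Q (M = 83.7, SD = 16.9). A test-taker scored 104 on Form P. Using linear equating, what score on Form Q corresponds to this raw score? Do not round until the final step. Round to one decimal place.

Linear equating: y = (SD_Y/SD_X)(x − M_X) + M_Y
y = (16.9/12.9)(104 − 81.8) + 83.7
y = 1.310078 × 22.2 + 83.7 = 29.0837 + 83.7 = 112.8

112.8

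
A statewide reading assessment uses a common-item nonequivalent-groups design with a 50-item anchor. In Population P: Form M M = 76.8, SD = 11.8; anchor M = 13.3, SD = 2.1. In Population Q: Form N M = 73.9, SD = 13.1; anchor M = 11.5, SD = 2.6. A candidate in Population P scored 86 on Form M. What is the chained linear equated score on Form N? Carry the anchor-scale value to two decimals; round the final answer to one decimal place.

91.2

Form M → anchor (Population P): v = (2.1/11.8)(86 − 76.8) + 13.3 = 14.94
anchor → Form N (Population Q): y = (13.1/2.6)(14.94 − 11.5) + 73.9 = 91.2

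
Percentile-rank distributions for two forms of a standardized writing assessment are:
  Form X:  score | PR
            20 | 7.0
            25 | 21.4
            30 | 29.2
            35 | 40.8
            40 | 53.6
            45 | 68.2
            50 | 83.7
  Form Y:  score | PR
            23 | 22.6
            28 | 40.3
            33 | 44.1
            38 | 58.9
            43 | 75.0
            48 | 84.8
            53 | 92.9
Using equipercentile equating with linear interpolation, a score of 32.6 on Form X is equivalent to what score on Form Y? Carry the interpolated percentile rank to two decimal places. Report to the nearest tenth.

PR of 32.6 on Form X: 29.2 + (32.6 − 30)/(35 − 30) × (40.8 − 29.2) = 35.23
On Form Y, PR 35.23 falls between score 23 (PR 22.6) and 28 (PR 40.3).
Interpolate: 23 + (35.23 − 22.6)/(40.3 − 22.6) × (28 − 23) = 26.6

26.6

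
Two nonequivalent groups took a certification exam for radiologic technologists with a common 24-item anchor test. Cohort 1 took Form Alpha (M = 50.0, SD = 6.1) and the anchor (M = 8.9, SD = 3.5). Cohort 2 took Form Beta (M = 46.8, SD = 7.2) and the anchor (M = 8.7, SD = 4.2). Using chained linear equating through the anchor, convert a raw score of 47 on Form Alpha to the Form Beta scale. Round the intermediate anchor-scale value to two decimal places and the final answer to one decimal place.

44.2

Form Alpha → anchor (Cohort 1): v = (3.5/6.1)(47 − 50.0) + 8.9 = 7.18
anchor → Form Beta (Cohort 2): y = (7.2/4.2)(7.18 − 8.7) + 46.8 = 44.2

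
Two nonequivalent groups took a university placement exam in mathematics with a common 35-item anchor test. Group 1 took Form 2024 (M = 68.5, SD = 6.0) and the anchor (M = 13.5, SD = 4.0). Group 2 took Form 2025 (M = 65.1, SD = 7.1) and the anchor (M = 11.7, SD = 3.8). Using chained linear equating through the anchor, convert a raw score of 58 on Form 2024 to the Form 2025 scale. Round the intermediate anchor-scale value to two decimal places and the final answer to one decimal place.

Form 2024 → anchor (Group 1): v = (4.0/6.0)(58 − 68.5) + 13.5 = 6.50
anchor → Form 2025 (Group 2): y = (7.1/3.8)(6.50 − 11.7) + 65.1 = 55.4

55.4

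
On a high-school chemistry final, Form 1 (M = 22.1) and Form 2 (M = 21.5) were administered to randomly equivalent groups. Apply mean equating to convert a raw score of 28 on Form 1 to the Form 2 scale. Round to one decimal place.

27.4

Mean equating: y = x + (M_Y − M_X) = 28 + (21.5 − 22.1) = 27.4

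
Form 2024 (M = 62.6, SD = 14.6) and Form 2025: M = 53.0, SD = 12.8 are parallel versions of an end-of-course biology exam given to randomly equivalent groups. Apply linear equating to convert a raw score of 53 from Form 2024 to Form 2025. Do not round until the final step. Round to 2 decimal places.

44.58

Linear equating: y = (SD_Y/SD_X)(x − M_X) + M_Y
y = (12.8/14.6)(53 − 62.6) + 53.0
y = 0.876712 × -9.6 + 53.0 = -8.4164 + 53.0 = 44.58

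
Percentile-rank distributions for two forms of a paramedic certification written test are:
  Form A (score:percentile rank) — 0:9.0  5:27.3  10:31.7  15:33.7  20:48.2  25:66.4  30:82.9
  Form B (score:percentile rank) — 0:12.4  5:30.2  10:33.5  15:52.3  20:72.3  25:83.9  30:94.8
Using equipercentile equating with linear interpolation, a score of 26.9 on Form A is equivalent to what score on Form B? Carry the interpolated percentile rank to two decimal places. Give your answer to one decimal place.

PR of 26.9 on Form A: 66.4 + (26.9 − 25)/(30 − 25) × (82.9 − 66.4) = 72.67
On Form B, PR 72.67 falls between score 20 (PR 72.3) and 25 (PR 83.9).
Interpolate: 20 + (72.67 − 72.3)/(83.9 − 72.3) × (25 − 20) = 20.2

20.2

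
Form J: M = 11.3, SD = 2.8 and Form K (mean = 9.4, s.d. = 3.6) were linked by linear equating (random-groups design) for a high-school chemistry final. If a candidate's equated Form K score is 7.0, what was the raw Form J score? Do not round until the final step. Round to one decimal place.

9.4

Invert y = (SD_Y/SD_X)(x − M_X) + M_Y:
x = (SD_X/SD_Y)(y − M_Y) + M_X = (2.8/3.6)(7.0 − 9.4) + 11.3
x = 0.777778 × -2.400 + 11.3 = 9.4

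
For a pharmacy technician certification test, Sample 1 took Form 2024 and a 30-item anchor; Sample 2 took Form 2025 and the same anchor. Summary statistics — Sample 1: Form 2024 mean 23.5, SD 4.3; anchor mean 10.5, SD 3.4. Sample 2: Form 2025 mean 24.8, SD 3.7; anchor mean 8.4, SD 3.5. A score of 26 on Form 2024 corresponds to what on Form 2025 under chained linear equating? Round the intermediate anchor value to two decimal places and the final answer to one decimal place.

29.1

Form 2024 → anchor (Sample 1): v = (3.4/4.3)(26 − 23.5) + 10.5 = 12.48
anchor → Form 2025 (Sample 2): y = (3.7/3.5)(12.48 − 8.4) + 24.8 = 29.1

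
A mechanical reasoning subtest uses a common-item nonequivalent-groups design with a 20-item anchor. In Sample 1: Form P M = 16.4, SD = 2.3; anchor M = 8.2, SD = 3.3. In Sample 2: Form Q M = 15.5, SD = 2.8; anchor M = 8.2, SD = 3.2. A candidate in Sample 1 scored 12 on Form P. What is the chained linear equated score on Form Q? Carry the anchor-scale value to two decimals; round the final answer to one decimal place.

Form P → anchor (Sample 1): v = (3.3/2.3)(12 − 16.4) + 8.2 = 1.89
anchor → Form Q (Sample 2): y = (2.8/3.2)(1.89 − 8.2) + 15.5 = 10.0

10.0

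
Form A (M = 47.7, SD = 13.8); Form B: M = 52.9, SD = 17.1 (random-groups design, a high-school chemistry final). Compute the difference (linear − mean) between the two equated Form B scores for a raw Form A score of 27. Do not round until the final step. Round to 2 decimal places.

-4.95

Mean-equated: 27 + (52.9 − 47.7) = 32.20
Linear-equated: (17.1/13.8)(27 − 47.7) + 52.9 = 27.250
Difference = 27.250 − 32.20 = -4.95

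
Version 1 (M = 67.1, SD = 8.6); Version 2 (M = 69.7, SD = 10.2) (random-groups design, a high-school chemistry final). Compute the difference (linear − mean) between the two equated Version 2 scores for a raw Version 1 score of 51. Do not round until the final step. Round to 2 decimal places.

Mean-equated: 51 + (69.7 − 67.1) = 53.60
Linear-equated: (10.2/8.6)(51 − 67.1) + 69.7 = 50.605
Difference = 50.605 − 53.60 = -3.00

-3.00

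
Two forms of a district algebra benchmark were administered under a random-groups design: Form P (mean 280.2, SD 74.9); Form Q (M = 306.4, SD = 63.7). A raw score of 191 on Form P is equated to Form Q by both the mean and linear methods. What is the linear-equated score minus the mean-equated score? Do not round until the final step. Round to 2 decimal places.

Mean-equated: 191 + (306.4 − 280.2) = 217.20
Linear-equated: (63.7/74.9)(191 − 280.2) + 306.4 = 230.538
Difference = 230.538 − 217.20 = 13.34

13.34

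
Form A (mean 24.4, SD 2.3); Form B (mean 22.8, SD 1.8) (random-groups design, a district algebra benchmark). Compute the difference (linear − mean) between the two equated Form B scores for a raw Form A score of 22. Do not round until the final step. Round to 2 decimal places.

Mean-equated: 22 + (22.8 − 24.4) = 20.40
Linear-equated: (1.8/2.3)(22 − 24.4) + 22.8 = 20.922
Difference = 20.922 − 20.40 = 0.52

0.52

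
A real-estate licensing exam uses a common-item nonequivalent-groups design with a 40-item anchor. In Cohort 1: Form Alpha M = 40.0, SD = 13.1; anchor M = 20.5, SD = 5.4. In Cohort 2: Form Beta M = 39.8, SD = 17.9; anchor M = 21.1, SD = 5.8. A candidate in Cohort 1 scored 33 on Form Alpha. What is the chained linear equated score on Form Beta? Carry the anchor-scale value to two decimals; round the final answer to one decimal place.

Form Alpha → anchor (Cohort 1): v = (5.4/13.1)(33 − 40.0) + 20.5 = 17.61
anchor → Form Beta (Cohort 2): y = (17.9/5.8)(17.61 − 21.1) + 39.8 = 29.0

29.0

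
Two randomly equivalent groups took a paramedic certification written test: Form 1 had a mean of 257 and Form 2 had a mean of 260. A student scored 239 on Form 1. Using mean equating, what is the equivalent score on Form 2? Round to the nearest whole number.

Mean equating: y = x + (M_Y − M_X) = 239 + (260 − 257) = 242

242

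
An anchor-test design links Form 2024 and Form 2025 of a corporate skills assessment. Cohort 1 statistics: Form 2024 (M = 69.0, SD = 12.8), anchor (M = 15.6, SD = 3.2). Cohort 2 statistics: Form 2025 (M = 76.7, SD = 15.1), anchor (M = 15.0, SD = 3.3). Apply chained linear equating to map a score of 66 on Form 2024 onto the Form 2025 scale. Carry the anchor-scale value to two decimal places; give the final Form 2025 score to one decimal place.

76.0

Form 2024 → anchor (Cohort 1): v = (3.2/12.8)(66 − 69.0) + 15.6 = 14.85
anchor → Form 2025 (Cohort 2): y = (15.1/3.3)(14.85 − 15.0) + 76.7 = 76.0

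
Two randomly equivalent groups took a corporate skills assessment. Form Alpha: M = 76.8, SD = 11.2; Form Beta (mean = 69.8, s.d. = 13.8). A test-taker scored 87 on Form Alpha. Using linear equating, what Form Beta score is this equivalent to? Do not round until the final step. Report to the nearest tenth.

82.4

Linear equating: y = (SD_Y/SD_X)(x − M_X) + M_Y
y = (13.8/11.2)(87 − 76.8) + 69.8
y = 1.232143 × 10.2 + 69.8 = 12.5679 + 69.8 = 82.4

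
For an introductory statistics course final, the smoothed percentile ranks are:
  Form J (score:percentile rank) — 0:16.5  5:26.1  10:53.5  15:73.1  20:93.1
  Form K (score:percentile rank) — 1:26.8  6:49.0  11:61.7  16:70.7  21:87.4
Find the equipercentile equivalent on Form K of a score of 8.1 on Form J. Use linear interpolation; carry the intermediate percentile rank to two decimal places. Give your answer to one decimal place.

4.7

PR of 8.1 on Form J: 26.1 + (8.1 − 5)/(10 − 5) × (53.5 − 26.1) = 43.09
On Form K, PR 43.09 falls between score 1 (PR 26.8) and 6 (PR 49.0).
Interpolate: 1 + (43.09 − 26.8)/(49.0 − 26.8) × (6 − 1) = 4.7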